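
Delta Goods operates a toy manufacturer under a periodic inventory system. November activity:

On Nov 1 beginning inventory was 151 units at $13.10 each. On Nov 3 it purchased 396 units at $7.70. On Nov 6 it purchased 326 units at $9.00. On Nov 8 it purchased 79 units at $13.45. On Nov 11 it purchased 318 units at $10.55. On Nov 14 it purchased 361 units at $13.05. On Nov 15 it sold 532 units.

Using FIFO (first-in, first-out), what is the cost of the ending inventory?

Nov 15, 532 sold [FIFO — oldest first]: 151 @ $13.10 + 381 @ $7.70 = $4,911.80
Ending inventory: 15 @ $7.70 + 326 @ $9.00 + 79 @ $13.45 + 318 @ $10.55 + 361 @ $13.05 = $12,178.00

Ending inventory = $12,178.00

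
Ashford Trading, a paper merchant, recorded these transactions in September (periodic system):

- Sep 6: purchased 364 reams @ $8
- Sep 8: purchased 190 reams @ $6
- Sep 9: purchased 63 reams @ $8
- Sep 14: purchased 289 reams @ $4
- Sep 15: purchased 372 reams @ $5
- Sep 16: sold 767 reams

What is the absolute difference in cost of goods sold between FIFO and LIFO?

FIFO COGS: 364 @ $8 + 190 @ $6 + 63 @ $8 + 150 @ $4 = $5,156
LIFO COGS: 372 @ $5 + 289 @ $4 + 63 @ $8 + 43 @ $6 = $3,778
Difference = |$5,156 − $3,778| = $1,378

$1,378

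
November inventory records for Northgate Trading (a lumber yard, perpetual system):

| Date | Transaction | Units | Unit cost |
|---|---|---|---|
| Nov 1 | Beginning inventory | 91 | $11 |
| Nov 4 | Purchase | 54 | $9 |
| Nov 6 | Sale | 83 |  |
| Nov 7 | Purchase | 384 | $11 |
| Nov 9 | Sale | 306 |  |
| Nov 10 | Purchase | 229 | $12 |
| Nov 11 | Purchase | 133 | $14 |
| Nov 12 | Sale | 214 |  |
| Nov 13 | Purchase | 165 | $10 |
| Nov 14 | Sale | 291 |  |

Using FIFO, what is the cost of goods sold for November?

Nov 6, 83 sold [FIFO — oldest first]: 83 @ $11 = $913
Nov 9, 306 sold [FIFO — oldest first]: 8 @ $11 + 54 @ $9 + 244 @ $11 = $3,258
Nov 12, 214 sold [FIFO — oldest first]: 140 @ $11 + 74 @ $12 = $2,428
Nov 14, 291 sold [FIFO — oldest first]: 155 @ $12 + 133 @ $14 + 3 @ $10 = $3,752
Total COGS = $913 + $3,258 + $2,428 + $3,752 = $10,351
Ending inventory: 162 @ $10 = $1,620

COGS = $10,351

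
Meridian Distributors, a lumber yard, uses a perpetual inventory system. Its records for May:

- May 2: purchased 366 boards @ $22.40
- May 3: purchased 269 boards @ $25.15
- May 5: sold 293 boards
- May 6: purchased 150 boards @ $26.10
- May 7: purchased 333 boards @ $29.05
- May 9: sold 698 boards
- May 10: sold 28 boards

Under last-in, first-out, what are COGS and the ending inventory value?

May 5, 293 sold [LIFO — newest first]: 269 @ $25.15 + 24 @ $22.40 = $7,302.95
May 9, 698 sold [LIFO — newest first]: 333 @ $29.05 + 150 @ $26.10 + 215 @ $22.40 = $18,404.65
May 10, 28 sold [LIFO — newest first]: 28 @ $22.40 = $627.20
Total COGS = $7,302.95 + $18,404.65 + $627.20 = $26,334.80
Ending inventory: 99 @ $22.40 = $2,217.60
Check: goods available $28,552.40 = COGS $26,334.80 + ending $2,217.60

COGS = $26,334.80; ending inventory = $2,217.60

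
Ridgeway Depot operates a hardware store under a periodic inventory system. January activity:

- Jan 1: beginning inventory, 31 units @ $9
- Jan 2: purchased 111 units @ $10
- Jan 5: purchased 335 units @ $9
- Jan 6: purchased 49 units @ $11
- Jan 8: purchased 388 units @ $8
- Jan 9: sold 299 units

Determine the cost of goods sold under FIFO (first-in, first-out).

Jan 9, 299 sold [FIFO — oldest first]: 31 @ $9 + 111 @ $10 + 157 @ $9 = $2,802
Ending inventory: 178 @ $9 + 49 @ $11 + 388 @ $8 = $5,245

COGS = $2,802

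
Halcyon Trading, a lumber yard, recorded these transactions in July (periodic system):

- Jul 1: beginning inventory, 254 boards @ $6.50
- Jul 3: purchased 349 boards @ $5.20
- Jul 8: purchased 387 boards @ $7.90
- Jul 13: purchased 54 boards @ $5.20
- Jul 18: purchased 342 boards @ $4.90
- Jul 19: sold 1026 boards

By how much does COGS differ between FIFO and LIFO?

$432.80

FIFO COGS: 254 @ $6.50 + 349 @ $5.20 + 387 @ $7.90 + 36 @ $5.20 = $6,710.30
LIFO COGS: 342 @ $4.90 + 54 @ $5.20 + 387 @ $7.90 + 243 @ $5.20 = $6,277.50
Difference = |$6,710.30 − $6,277.50| = $432.80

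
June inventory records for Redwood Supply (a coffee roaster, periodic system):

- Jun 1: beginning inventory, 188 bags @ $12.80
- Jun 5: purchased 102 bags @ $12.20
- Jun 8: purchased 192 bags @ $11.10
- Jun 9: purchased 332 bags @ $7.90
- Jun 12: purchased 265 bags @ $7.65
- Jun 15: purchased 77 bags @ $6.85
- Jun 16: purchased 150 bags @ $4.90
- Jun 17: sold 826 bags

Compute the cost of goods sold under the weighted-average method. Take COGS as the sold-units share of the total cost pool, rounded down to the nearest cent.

Jun 17, sell 826: 826/1306 × $11,694.50 → $7,396.36
Ending inventory (cost pool remaining) = $4,298.14
Check: goods available $11,694.50 = COGS $7,396.36 + ending $4,298.14

COGS = $7,396.36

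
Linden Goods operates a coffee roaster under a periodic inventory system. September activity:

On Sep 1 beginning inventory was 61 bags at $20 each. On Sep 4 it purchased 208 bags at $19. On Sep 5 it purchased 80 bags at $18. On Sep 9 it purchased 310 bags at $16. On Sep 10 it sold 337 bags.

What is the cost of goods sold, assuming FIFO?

Sep 10, 337 sold [FIFO — oldest first]: 61 @ $20 + 208 @ $19 + 68 @ $18 = $6,396
Ending inventory: 12 @ $18 + 310 @ $16 = $5,176
Check: goods available $11,572 = COGS $6,396 + ending $5,176

COGS = $6,396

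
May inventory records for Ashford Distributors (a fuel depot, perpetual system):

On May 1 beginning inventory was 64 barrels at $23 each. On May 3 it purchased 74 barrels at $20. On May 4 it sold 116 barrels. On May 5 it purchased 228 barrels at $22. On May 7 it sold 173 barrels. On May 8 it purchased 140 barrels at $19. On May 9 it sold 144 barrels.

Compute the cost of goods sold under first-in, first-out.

May 4, 116 sold [FIFO — oldest first]: 64 @ $23 + 52 @ $20 = $2,512
May 7, 173 sold [FIFO — oldest first]: 22 @ $20 + 151 @ $22 = $3,762
May 9, 144 sold [FIFO — oldest first]: 77 @ $22 + 67 @ $19 = $2,967
Total COGS = $2,512 + $3,762 + $2,967 = $9,241
Ending inventory: 73 @ $19 = $1,387
Check: goods available $10,628 = COGS $9,241 + ending $1,387

COGS = $9,241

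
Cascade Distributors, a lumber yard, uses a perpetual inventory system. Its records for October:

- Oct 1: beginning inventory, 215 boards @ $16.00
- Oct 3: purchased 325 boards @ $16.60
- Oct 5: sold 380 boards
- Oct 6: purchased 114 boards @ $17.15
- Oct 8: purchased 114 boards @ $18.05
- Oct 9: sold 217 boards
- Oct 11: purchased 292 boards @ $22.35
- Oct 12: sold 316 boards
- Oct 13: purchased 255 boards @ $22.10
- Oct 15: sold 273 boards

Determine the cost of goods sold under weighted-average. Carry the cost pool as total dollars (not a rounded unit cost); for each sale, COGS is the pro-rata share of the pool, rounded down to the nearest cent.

After Oct 1: 215 on hand, pool $3,440.00 (≈ $16.0000 each)
After Oct 3: 540 on hand, pool $8,835.00 (≈ $16.3611 each)
Oct 5, sell 380: 380/540 × $8,835.00 → $6,217.22
After Oct 6: 274 on hand, pool $4,572.88 (≈ $16.6893 each)
After Oct 8: 388 on hand, pool $6,630.58 (≈ $17.0891 each)
Oct 9, sell 217: 217/388 × $6,630.58 → $3,708.33
After Oct 11: 463 on hand, pool $9,448.45 (≈ $20.4070 each)
Oct 12, sell 316: 316/463 × $9,448.45 → $6,448.61
After Oct 13: 402 on hand, pool $8,635.34 (≈ $21.4809 each)
Oct 15, sell 273: 273/402 × $8,635.34 → $5,864.29
Total COGS = $6,217.22 + $3,708.33 + $6,448.61 + $5,864.29 = $22,238.45
Ending inventory (cost pool remaining) = $2,771.05

COGS = $22,238.45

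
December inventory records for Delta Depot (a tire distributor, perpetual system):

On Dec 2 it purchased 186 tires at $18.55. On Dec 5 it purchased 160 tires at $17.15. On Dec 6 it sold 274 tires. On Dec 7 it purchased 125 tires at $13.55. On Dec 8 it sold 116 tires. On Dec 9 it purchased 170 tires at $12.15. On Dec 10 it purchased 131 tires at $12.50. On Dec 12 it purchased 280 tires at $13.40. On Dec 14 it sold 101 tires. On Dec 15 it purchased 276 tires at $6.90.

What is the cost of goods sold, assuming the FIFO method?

COGS = $8,131.05

Dec 6, 274 sold [FIFO — oldest first]: 186 @ $18.55 + 88 @ $17.15 = $4,959.50
Dec 8, 116 sold [FIFO — oldest first]: 72 @ $17.15 + 44 @ $13.55 = $1,831.00
Dec 14, 101 sold [FIFO — oldest first]: 81 @ $13.55 + 20 @ $12.15 = $1,340.55
Total COGS = $4,959.50 + $1,831.00 + $1,340.55 = $8,131.05
Ending inventory: 150 @ $12.15 + 131 @ $12.50 + 280 @ $13.40 + 276 @ $6.90 = $9,116.40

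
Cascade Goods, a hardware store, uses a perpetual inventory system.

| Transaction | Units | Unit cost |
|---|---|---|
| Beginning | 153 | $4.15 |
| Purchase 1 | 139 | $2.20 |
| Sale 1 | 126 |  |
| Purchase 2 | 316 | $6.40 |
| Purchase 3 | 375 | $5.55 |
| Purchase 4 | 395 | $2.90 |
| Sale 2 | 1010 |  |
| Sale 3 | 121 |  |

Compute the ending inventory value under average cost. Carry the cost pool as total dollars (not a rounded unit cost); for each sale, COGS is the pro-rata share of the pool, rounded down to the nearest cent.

After Beginning: 153 on hand, pool $634.95 (≈ $4.1500 each)
After Purchase 1: 292 on hand, pool $940.75 (≈ $3.2217 each)
Sale 1, sell 126: 126/292 × $940.75 → $405.94
After Purchase 2: 482 on hand, pool $2,557.21 (≈ $5.3054 each)
After Purchase 3: 857 on hand, pool $4,638.46 (≈ $5.4124 each)
After Purchase 4: 1252 on hand, pool $5,783.96 (≈ $4.6198 each)
Sale 2, sell 1010: 1010/1252 × $5,783.96 → $4,665.97
Sale 3, sell 121: 121/242 × $1,117.99 → $558.99
Total COGS = $405.94 + $4,665.97 + $558.99 = $5,630.90
Ending inventory (cost pool remaining) = $559.00
Check: goods available $6,189.90 = COGS $5,630.90 + ending $559.00

Ending inventory = $559.00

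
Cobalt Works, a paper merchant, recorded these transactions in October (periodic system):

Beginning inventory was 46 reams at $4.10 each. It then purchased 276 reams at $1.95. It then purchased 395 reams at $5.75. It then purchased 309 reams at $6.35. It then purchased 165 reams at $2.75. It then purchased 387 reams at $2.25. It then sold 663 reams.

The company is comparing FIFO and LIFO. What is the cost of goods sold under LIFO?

FIFO COGS: 46 @ $4.10 + 276 @ $1.95 + 341 @ $5.75 = $2,687.55
LIFO COGS: 387 @ $2.25 + 165 @ $2.75 + 111 @ $6.35 = $2,029.35

COGS = $2,029.35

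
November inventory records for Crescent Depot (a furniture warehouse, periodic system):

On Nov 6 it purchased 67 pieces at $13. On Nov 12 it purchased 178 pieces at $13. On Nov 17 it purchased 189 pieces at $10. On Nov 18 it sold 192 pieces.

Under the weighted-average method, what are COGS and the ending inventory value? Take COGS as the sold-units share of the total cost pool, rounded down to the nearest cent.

Nov 18, sell 192: 192/434 × $5,075.00 → $2,245.16
Ending inventory (cost pool remaining) = $2,829.84
Check: goods available $5,075.00 = COGS $2,245.16 + ending $2,829.84

COGS = $2,245.16; ending inventory = $2,829.84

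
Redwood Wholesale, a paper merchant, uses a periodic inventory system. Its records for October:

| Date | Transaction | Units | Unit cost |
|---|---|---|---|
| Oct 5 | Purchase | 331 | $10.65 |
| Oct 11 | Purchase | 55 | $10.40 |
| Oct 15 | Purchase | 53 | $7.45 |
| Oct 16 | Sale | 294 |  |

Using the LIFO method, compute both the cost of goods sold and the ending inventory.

COGS = $2,947.75; ending inventory = $1,544.25

Oct 16, 294 sold [LIFO — newest first]: 53 @ $7.45 + 55 @ $10.40 + 186 @ $10.65 = $2,947.75
Ending inventory: 145 @ $10.65 = $1,544.25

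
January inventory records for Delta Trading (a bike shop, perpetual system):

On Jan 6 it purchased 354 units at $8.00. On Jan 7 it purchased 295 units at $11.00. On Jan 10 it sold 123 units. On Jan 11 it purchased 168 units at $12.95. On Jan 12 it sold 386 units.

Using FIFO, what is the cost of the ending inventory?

Ending inventory = $3,715.60

Jan 10, 123 sold [FIFO — oldest first]: 123 @ $8.00 = $984.00
Jan 12, 386 sold [FIFO — oldest first]: 231 @ $8.00 + 155 @ $11.00 = $3,553.00
Total COGS = $984.00 + $3,553.00 = $4,537.00
Ending inventory: 140 @ $11.00 + 168 @ $12.95 = $3,715.60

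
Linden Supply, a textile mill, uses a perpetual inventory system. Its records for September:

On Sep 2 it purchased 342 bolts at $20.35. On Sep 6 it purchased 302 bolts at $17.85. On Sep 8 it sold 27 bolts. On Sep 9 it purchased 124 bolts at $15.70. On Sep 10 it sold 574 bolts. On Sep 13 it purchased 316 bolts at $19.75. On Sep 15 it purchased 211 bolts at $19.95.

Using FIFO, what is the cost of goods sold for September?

Sep 8, 27 sold [FIFO — oldest first]: 27 @ $20.35 = $549.45
Sep 10, 574 sold [FIFO — oldest first]: 315 @ $20.35 + 259 @ $17.85 = $11,033.40
Total COGS = $549.45 + $11,033.40 = $11,582.85
Ending inventory: 43 @ $17.85 + 124 @ $15.70 + 316 @ $19.75 + 211 @ $19.95 = $13,164.80

COGS = $11,582.85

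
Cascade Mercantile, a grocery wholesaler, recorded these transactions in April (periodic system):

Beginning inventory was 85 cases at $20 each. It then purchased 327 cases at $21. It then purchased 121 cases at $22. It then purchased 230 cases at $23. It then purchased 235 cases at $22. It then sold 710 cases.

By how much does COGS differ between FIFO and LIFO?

FIFO COGS: 85 @ $20 + 327 @ $21 + 121 @ $22 + 177 @ $23 = $15,300
LIFO COGS: 235 @ $22 + 230 @ $23 + 121 @ $22 + 124 @ $21 = $15,726
Difference = |$15,300 − $15,726| = $426

$426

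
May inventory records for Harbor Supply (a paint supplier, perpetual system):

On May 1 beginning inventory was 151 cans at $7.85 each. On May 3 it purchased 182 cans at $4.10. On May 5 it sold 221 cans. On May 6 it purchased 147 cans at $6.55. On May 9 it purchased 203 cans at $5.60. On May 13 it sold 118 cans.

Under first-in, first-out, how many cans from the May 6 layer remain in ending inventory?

May 5, 221 sold [FIFO — oldest first]: 151 @ $7.85 + 70 @ $4.10 = $1,472.35
May 13, 118 sold [FIFO — oldest first]: 112 @ $4.10 + 6 @ $6.55 = $498.50
Total COGS = $1,472.35 + $498.50 = $1,970.85
Ending inventory: 141 @ $6.55 + 203 @ $5.60 = $2,060.35
Check: goods available $4,031.20 = COGS $1,970.85 + ending $2,060.35

141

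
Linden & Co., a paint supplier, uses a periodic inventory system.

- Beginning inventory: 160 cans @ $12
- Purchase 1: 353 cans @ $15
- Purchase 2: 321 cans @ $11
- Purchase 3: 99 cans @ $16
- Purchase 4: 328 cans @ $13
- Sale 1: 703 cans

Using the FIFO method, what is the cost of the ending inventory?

Ending inventory = $7,289

Sale 1 (703) [FIFO — oldest first]: 160 @ $12 + 353 @ $15 + 190 @ $11 = $9,305
Ending inventory: 131 @ $11 + 99 @ $16 + 328 @ $13 = $7,289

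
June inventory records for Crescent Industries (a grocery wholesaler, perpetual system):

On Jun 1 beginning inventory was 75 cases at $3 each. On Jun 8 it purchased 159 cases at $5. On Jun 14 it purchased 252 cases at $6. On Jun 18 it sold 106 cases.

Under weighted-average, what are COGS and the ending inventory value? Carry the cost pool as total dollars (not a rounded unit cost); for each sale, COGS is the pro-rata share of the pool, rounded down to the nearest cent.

After Jun 1: 75 on hand, pool $225.00 (≈ $3.0000 each)
After Jun 8: 234 on hand, pool $1,020.00 (≈ $4.3590 each)
After Jun 14: 486 on hand, pool $2,532.00 (≈ $5.2099 each)
Jun 18, sell 106: 106/486 × $2,532.00 → $552.24
Ending inventory (cost pool remaining) = $1,979.76

COGS = $552.24; ending inventory = $1,979.76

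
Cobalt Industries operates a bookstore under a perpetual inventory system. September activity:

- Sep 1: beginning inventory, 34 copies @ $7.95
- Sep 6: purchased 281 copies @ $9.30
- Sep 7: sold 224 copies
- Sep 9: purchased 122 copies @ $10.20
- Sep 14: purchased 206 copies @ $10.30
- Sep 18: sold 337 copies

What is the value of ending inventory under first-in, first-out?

Sep 7, 224 sold [FIFO — oldest first]: 34 @ $7.95 + 190 @ $9.30 = $2,037.30
Sep 18, 337 sold [FIFO — oldest first]: 91 @ $9.30 + 122 @ $10.20 + 124 @ $10.30 = $3,367.90
Total COGS = $2,037.30 + $3,367.90 = $5,405.20
Ending inventory: 82 @ $10.30 = $844.60

Ending inventory = $844.60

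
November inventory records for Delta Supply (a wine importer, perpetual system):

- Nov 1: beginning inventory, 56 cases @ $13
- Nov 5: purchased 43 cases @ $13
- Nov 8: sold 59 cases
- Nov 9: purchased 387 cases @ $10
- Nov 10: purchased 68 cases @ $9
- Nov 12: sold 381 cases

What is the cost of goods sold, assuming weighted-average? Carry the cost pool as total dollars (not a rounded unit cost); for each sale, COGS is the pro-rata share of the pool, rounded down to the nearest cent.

COGS = $4,617.02

After Nov 1: 56 on hand, pool $728.00 (≈ $13.0000 each)
After Nov 5: 99 on hand, pool $1,287.00 (≈ $13.0000 each)
Nov 8, sell 59: 59/99 × $1,287.00 → $767.00
After Nov 9: 427 on hand, pool $4,390.00 (≈ $10.2810 each)
After Nov 10: 495 on hand, pool $5,002.00 (≈ $10.1051 each)
Nov 12, sell 381: 381/495 × $5,002.00 → $3,850.02
Total COGS = $767.00 + $3,850.02 = $4,617.02
Ending inventory (cost pool remaining) = $1,151.98
Check: goods available $5,769.00 = COGS $4,617.02 + ending $1,151.98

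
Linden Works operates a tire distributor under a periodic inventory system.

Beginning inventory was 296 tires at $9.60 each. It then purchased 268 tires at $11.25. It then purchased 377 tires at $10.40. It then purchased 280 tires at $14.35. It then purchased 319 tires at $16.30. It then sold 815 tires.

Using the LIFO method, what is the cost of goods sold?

Sale 1 (815) [LIFO — newest first]: 319 @ $16.30 + 280 @ $14.35 + 216 @ $10.40 = $11,464.10
Ending inventory: 296 @ $9.60 + 268 @ $11.25 + 161 @ $10.40 = $7,531.00

COGS = $11,464.10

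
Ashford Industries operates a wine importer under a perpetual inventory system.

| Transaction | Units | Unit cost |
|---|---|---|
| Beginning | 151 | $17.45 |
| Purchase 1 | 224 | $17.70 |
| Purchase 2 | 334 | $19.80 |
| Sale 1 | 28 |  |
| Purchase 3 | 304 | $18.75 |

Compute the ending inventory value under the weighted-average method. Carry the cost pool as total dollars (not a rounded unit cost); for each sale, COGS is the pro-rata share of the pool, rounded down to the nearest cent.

After Beginning: 151 on hand, pool $2,634.95 (≈ $17.4500 each)
After Purchase 1: 375 on hand, pool $6,599.75 (≈ $17.5993 each)
After Purchase 2: 709 on hand, pool $13,212.95 (≈ $18.6360 each)
Sale 1, sell 28: 28/709 × $13,212.95 → $521.80
After Purchase 3: 985 on hand, pool $18,391.15 (≈ $18.6712 each)
Ending inventory (cost pool remaining) = $18,391.15

Ending inventory = $18,391.15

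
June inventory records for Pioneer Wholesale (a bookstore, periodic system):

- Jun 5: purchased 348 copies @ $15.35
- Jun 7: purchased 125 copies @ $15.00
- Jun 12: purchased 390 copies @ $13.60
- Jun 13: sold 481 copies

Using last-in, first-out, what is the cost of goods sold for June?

Jun 13, 481 sold [LIFO — newest first]: 390 @ $13.60 + 91 @ $15.00 = $6,669.00
Ending inventory: 348 @ $15.35 + 34 @ $15.00 = $5,851.80

COGS = $6,669.00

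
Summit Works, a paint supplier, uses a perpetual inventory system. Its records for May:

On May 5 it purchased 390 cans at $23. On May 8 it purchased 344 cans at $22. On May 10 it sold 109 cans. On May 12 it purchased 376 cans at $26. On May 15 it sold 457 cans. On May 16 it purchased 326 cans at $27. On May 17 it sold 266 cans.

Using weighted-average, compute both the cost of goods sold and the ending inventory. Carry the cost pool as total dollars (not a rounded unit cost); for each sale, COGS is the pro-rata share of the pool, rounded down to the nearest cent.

After May 5: 390 on hand, pool $8,970.00 (≈ $23.0000 each)
After May 8: 734 on hand, pool $16,538.00 (≈ $22.5313 each)
May 10, sell 109: 109/734 × $16,538.00 → $2,455.91
After May 12: 1001 on hand, pool $23,858.09 (≈ $23.8343 each)
May 15, sell 457: 457/1001 × $23,858.09 → $10,892.25
After May 16: 870 on hand, pool $21,767.84 (≈ $25.0205 each)
May 17, sell 266: 266/870 × $21,767.84 → $6,655.45
Total COGS = $2,455.91 + $10,892.25 + $6,655.45 = $20,003.61
Ending inventory (cost pool remaining) = $15,112.39
Check: goods available $35,116.00 = COGS $20,003.61 + ending $15,112.39

COGS = $20,003.61; ending inventory = $15,112.39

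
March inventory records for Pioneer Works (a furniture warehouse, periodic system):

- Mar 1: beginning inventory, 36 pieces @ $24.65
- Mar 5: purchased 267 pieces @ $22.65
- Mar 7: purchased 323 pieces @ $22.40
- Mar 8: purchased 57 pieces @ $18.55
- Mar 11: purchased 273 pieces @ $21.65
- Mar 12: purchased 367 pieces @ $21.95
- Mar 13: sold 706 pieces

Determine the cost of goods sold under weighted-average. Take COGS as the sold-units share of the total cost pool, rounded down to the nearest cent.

COGS = $15,578.74

Mar 13, sell 706: 706/1323 × $29,193.60 → $15,578.74
Ending inventory (cost pool remaining) = $13,614.86
Check: goods available $29,193.60 = COGS $15,578.74 + ending $13,614.86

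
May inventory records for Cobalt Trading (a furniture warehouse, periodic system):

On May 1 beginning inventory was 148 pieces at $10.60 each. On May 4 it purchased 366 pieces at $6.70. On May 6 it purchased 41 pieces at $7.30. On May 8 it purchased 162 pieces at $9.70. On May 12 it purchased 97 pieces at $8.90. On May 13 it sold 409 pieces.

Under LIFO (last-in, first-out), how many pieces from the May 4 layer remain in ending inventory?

257

May 13, 409 sold [LIFO — newest first]: 97 @ $8.90 + 162 @ $9.70 + 41 @ $7.30 + 109 @ $6.70 = $3,464.30
Ending inventory: 148 @ $10.60 + 257 @ $6.70 = $3,290.70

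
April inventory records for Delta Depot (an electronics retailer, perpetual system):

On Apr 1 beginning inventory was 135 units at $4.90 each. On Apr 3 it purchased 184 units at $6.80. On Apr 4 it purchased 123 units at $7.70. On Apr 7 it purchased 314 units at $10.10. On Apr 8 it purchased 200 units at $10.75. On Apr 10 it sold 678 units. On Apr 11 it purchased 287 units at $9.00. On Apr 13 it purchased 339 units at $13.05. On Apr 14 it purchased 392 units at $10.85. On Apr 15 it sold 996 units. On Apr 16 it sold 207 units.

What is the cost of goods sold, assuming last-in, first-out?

Apr 10, 678 sold [LIFO — newest first]: 200 @ $10.75 + 314 @ $10.10 + 123 @ $7.70 + 41 @ $6.80 = $6,547.30
Apr 15, 996 sold [LIFO — newest first]: 392 @ $10.85 + 339 @ $13.05 + 265 @ $9.00 = $11,062.15
Apr 16, 207 sold [LIFO — newest first]: 22 @ $9.00 + 143 @ $6.80 + 42 @ $4.90 = $1,376.20
Total COGS = $6,547.30 + $11,062.15 + $1,376.20 = $18,985.65
Ending inventory: 93 @ $4.90 = $455.70

COGS = $18,985.65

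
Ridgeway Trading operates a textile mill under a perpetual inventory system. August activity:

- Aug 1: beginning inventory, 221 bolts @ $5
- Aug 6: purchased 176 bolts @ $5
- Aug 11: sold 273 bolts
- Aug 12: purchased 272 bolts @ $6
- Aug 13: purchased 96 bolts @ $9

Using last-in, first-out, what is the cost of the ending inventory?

Ending inventory = $3,116

Aug 11, 273 sold [LIFO — newest first]: 176 @ $5 + 97 @ $5 = $1,365
Ending inventory: 124 @ $5 + 272 @ $6 + 96 @ $9 = $3,116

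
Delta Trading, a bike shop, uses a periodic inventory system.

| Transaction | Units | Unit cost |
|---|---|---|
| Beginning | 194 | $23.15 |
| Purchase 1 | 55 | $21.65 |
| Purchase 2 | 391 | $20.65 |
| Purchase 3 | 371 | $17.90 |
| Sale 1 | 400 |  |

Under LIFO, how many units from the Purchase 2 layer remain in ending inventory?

362

Sale 1 (400) [LIFO — newest first]: 371 @ $17.90 + 29 @ $20.65 = $7,239.75
Ending inventory: 194 @ $23.15 + 55 @ $21.65 + 362 @ $20.65 = $13,157.15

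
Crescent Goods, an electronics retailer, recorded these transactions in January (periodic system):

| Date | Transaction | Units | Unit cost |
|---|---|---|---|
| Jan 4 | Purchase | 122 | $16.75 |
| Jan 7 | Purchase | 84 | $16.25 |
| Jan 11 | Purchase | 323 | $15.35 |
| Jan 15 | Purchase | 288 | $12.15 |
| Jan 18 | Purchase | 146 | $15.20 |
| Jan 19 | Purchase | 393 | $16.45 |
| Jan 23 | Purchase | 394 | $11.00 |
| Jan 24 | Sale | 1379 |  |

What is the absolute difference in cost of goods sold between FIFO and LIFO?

FIFO COGS: 122 @ $16.75 + 84 @ $16.25 + 323 @ $15.35 + 288 @ $12.15 + 146 @ $15.20 + 393 @ $16.45 + 23 @ $11.00 = $20,802.80
LIFO COGS: 394 @ $11.00 + 393 @ $16.45 + 146 @ $15.20 + 288 @ $12.15 + 158 @ $15.35 = $18,942.55
Difference = |$20,802.80 − $18,942.55| = $1,860.25

$1,860.25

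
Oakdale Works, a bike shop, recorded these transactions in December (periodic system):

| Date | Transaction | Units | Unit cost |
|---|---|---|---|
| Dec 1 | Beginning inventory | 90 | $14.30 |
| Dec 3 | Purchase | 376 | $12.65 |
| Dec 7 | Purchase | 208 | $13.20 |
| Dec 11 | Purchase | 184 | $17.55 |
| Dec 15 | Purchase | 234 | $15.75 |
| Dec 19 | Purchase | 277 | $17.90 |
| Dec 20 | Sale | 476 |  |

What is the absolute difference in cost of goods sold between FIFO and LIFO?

$1,917.15

FIFO COGS: 90 @ $14.30 + 376 @ $12.65 + 10 @ $13.20 = $6,175.40
LIFO COGS: 277 @ $17.90 + 199 @ $15.75 = $8,092.55
Difference = |$6,175.40 − $8,092.55| = $1,917.15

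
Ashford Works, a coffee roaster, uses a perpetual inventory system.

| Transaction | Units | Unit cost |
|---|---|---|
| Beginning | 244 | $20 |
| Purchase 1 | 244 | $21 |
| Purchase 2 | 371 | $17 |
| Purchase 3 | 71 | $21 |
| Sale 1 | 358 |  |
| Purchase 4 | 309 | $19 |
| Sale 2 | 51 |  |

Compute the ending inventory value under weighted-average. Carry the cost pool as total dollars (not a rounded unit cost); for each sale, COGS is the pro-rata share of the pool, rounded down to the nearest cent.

Ending inventory = $15,846.50

After Beginning: 244 on hand, pool $4,880.00 (≈ $20.0000 each)
After Purchase 1: 488 on hand, pool $10,004.00 (≈ $20.5000 each)
After Purchase 2: 859 on hand, pool $16,311.00 (≈ $18.9884 each)
After Purchase 3: 930 on hand, pool $17,802.00 (≈ $19.1419 each)
Sale 1, sell 358: 358/930 × $17,802.00 → $6,852.81
After Purchase 4: 881 on hand, pool $16,820.19 (≈ $19.0922 each)
Sale 2, sell 51: 51/881 × $16,820.19 → $973.69
Total COGS = $6,852.81 + $973.69 = $7,826.50
Ending inventory (cost pool remaining) = $15,846.50
Check: goods available $23,673.00 = COGS $7,826.50 + ending $15,846.50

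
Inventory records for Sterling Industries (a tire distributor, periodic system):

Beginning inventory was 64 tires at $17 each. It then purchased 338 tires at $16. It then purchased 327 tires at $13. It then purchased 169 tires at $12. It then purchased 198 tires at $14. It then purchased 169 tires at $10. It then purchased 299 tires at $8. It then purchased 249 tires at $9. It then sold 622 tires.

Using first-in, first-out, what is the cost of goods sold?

Sale 1 (622) [FIFO — oldest first]: 64 @ $17 + 338 @ $16 + 220 @ $13 = $9,356
Ending inventory: 107 @ $13 + 169 @ $12 + 198 @ $14 + 169 @ $10 + 299 @ $8 + 249 @ $9 = $12,514

COGS = $9,356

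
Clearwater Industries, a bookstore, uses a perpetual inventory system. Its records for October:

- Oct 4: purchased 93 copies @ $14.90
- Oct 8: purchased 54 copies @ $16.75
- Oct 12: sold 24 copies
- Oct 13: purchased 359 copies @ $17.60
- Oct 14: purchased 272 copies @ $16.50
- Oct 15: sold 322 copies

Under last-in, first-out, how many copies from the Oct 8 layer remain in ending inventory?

Oct 12, 24 sold [LIFO — newest first]: 24 @ $16.75 = $402.00
Oct 15, 322 sold [LIFO — newest first]: 272 @ $16.50 + 50 @ $17.60 = $5,368.00
Total COGS = $402.00 + $5,368.00 = $5,770.00
Ending inventory: 93 @ $14.90 + 30 @ $16.75 + 309 @ $17.60 = $7,326.60

30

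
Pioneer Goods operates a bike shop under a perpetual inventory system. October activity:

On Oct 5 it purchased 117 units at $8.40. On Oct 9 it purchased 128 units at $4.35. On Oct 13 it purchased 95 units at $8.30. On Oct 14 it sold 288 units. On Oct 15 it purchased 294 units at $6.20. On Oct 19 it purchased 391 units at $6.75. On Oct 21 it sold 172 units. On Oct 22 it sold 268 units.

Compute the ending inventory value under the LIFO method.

Ending inventory = $1,955.80

Oct 14, 288 sold [LIFO — newest first]: 95 @ $8.30 + 128 @ $4.35 + 65 @ $8.40 = $1,891.30
Oct 21, 172 sold [LIFO — newest first]: 172 @ $6.75 = $1,161.00
Oct 22, 268 sold [LIFO — newest first]: 219 @ $6.75 + 49 @ $6.20 = $1,782.05
Total COGS = $1,891.30 + $1,161.00 + $1,782.05 = $4,834.35
Ending inventory: 52 @ $8.40 + 245 @ $6.20 = $1,955.80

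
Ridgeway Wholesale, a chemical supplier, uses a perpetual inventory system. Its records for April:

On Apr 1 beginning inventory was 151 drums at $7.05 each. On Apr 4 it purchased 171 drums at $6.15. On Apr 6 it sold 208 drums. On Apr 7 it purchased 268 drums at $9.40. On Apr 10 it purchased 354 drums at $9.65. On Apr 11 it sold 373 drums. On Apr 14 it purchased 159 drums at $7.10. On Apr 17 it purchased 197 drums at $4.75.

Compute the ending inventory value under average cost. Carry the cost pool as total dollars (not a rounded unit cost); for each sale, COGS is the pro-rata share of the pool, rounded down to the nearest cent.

Ending inventory = $5,361.50

After Apr 1: 151 on hand, pool $1,064.55 (≈ $7.0500 each)
After Apr 4: 322 on hand, pool $2,116.20 (≈ $6.5720 each)
Apr 6, sell 208: 208/322 × $2,116.20 → $1,366.98
After Apr 7: 382 on hand, pool $3,268.42 (≈ $8.5561 each)
After Apr 10: 736 on hand, pool $6,684.52 (≈ $9.0822 each)
Apr 11, sell 373: 373/736 × $6,684.52 → $3,387.67
After Apr 14: 522 on hand, pool $4,425.75 (≈ $8.4784 each)
After Apr 17: 719 on hand, pool $5,361.50 (≈ $7.4569 each)
Total COGS = $1,366.98 + $3,387.67 = $4,754.65
Ending inventory (cost pool remaining) = $5,361.50
Check: goods available $10,116.15 = COGS $4,754.65 + ending $5,361.50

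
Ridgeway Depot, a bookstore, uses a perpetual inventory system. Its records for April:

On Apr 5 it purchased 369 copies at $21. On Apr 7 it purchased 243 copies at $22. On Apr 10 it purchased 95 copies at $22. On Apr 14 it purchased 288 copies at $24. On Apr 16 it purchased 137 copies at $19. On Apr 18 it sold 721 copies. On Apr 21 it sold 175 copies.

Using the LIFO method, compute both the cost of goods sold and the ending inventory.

COGS = $19,744; ending inventory = $4,956

Apr 18, 721 sold [LIFO — newest first]: 137 @ $19 + 288 @ $24 + 95 @ $22 + 201 @ $22 = $16,027
Apr 21, 175 sold [LIFO — newest first]: 42 @ $22 + 133 @ $21 = $3,717
Total COGS = $16,027 + $3,717 = $19,744
Ending inventory: 236 @ $21 = $4,956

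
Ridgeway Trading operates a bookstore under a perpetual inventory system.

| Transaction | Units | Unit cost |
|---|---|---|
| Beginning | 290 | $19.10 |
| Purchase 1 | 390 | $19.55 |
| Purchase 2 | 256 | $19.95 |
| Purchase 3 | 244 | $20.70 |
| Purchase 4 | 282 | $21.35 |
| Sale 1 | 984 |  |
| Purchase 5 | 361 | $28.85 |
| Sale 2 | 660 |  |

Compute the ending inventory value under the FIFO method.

Ending inventory = $5,164.15

Sale 1 (984) [FIFO — oldest first]: 290 @ $19.10 + 390 @ $19.55 + 256 @ $19.95 + 48 @ $20.70 = $19,264.30
Sale 2 (660) [FIFO — oldest first]: 196 @ $20.70 + 282 @ $21.35 + 182 @ $28.85 = $15,328.60
Total COGS = $19,264.30 + $15,328.60 = $34,592.90
Ending inventory: 179 @ $28.85 = $5,164.15
Check: goods available $39,757.05 = COGS $34,592.90 + ending $5,164.15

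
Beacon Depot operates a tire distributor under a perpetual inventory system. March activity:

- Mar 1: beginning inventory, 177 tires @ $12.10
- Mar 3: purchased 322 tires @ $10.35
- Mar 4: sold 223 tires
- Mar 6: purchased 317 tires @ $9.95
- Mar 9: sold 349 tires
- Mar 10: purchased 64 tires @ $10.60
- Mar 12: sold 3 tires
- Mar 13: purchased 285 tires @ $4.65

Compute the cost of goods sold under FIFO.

Mar 4, 223 sold [FIFO — oldest first]: 177 @ $12.10 + 46 @ $10.35 = $2,617.80
Mar 9, 349 sold [FIFO — oldest first]: 276 @ $10.35 + 73 @ $9.95 = $3,582.95
Mar 12, 3 sold [FIFO — oldest first]: 3 @ $9.95 = $29.85
Total COGS = $2,617.80 + $3,582.95 + $29.85 = $6,230.60
Ending inventory: 241 @ $9.95 + 64 @ $10.60 + 285 @ $4.65 = $4,401.60
Check: goods available $10,632.20 = COGS $6,230.60 + ending $4,401.60

COGS = $6,230.60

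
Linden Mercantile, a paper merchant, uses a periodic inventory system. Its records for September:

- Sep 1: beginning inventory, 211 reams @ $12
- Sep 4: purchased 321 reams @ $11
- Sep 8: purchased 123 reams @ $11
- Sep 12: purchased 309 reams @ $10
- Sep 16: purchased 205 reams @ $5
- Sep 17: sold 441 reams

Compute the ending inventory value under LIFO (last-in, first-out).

Ending inventory = $8,146

Sep 17, 441 sold [LIFO — newest first]: 205 @ $5 + 236 @ $10 = $3,385
Ending inventory: 211 @ $12 + 321 @ $11 + 123 @ $11 + 73 @ $10 = $8,146
Check: goods available $11,531 = COGS $3,385 + ending $8,146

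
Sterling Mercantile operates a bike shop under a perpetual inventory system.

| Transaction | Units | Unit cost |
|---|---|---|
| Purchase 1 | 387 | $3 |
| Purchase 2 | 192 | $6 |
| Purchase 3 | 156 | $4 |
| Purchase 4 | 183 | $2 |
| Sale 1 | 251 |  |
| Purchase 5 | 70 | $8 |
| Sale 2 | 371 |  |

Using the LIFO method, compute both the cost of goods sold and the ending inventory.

Sale 1 (251) [LIFO — newest first]: 183 @ $2 + 68 @ $4 = $638
Sale 2 (371) [LIFO — newest first]: 70 @ $8 + 88 @ $4 + 192 @ $6 + 21 @ $3 = $2,127
Total COGS = $638 + $2,127 = $2,765
Ending inventory: 366 @ $3 = $1,098
Check: goods available $3,863 = COGS $2,765 + ending $1,098

COGS = $2,765; ending inventory = $1,098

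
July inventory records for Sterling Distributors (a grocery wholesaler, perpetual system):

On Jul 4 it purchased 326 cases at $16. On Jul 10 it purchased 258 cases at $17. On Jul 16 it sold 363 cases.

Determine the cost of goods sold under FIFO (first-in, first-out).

COGS = $5,845

Jul 16, 363 sold [FIFO — oldest first]: 326 @ $16 + 37 @ $17 = $5,845
Ending inventory: 221 @ $17 = $3,757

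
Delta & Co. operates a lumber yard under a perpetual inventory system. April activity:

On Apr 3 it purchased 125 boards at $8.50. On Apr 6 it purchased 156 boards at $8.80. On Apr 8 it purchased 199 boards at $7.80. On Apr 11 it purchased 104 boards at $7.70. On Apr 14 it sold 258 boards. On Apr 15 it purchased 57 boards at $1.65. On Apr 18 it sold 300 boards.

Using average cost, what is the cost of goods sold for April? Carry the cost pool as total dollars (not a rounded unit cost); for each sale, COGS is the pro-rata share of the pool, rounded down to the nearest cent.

After Apr 3: 125 on hand, pool $1,062.50 (≈ $8.5000 each)
After Apr 6: 281 on hand, pool $2,435.30 (≈ $8.6665 each)
After Apr 8: 480 on hand, pool $3,987.50 (≈ $8.3073 each)
After Apr 11: 584 on hand, pool $4,788.30 (≈ $8.1991 each)
Apr 14, sell 258: 258/584 × $4,788.30 → $2,115.37
After Apr 15: 383 on hand, pool $2,766.98 (≈ $7.2245 each)
Apr 18, sell 300: 300/383 × $2,766.98 → $2,167.34
Total COGS = $2,115.37 + $2,167.34 = $4,282.71
Ending inventory (cost pool remaining) = $599.64
Check: goods available $4,882.35 = COGS $4,282.71 + ending $599.64

COGS = $4,282.71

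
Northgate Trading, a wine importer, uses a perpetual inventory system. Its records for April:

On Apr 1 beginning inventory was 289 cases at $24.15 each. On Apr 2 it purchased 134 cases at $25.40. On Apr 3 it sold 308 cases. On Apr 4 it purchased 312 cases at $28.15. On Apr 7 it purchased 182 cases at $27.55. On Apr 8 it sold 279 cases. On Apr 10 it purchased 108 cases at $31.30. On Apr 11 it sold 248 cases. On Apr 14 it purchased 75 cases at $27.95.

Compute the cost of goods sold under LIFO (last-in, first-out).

COGS = $22,671.75

Apr 3, 308 sold [LIFO — newest first]: 134 @ $25.40 + 174 @ $24.15 = $7,605.70
Apr 8, 279 sold [LIFO — newest first]: 182 @ $27.55 + 97 @ $28.15 = $7,744.65
Apr 11, 248 sold [LIFO — newest first]: 108 @ $31.30 + 140 @ $28.15 = $7,321.40
Total COGS = $7,605.70 + $7,744.65 + $7,321.40 = $22,671.75
Ending inventory: 115 @ $24.15 + 75 @ $28.15 + 75 @ $27.95 = $6,984.75
Check: goods available $29,656.50 = COGS $22,671.75 + ending $6,984.75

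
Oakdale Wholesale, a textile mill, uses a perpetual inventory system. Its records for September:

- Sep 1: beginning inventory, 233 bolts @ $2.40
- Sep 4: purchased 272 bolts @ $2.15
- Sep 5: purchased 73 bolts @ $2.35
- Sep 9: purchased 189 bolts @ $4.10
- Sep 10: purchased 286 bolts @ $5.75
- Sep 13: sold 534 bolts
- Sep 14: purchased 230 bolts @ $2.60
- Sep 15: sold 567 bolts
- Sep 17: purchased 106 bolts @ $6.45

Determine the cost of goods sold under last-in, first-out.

Sep 13, 534 sold [LIFO — newest first]: 286 @ $5.75 + 189 @ $4.10 + 59 @ $2.35 = $2,558.05
Sep 15, 567 sold [LIFO — newest first]: 230 @ $2.60 + 14 @ $2.35 + 272 @ $2.15 + 51 @ $2.40 = $1,338.10
Total COGS = $2,558.05 + $1,338.10 = $3,896.15
Ending inventory: 182 @ $2.40 + 106 @ $6.45 = $1,120.50
Check: goods available $5,016.65 = COGS $3,896.15 + ending $1,120.50

COGS = $3,896.15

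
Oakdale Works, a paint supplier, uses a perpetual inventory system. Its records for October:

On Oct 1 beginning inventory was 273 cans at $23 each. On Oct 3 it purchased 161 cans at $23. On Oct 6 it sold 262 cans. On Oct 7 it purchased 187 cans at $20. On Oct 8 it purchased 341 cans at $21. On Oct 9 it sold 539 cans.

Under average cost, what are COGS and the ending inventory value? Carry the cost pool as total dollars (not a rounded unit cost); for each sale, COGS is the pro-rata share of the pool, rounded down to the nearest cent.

After Oct 1: 273 on hand, pool $6,279.00 (≈ $23.0000 each)
After Oct 3: 434 on hand, pool $9,982.00 (≈ $23.0000 each)
Oct 6, sell 262: 262/434 × $9,982.00 → $6,026.00
After Oct 7: 359 on hand, pool $7,696.00 (≈ $21.4373 each)
After Oct 8: 700 on hand, pool $14,857.00 (≈ $21.2243 each)
Oct 9, sell 539: 539/700 × $14,857.00 → $11,439.89
Total COGS = $6,026.00 + $11,439.89 = $17,465.89
Ending inventory (cost pool remaining) = $3,417.11

COGS = $17,465.89; ending inventory = $3,417.11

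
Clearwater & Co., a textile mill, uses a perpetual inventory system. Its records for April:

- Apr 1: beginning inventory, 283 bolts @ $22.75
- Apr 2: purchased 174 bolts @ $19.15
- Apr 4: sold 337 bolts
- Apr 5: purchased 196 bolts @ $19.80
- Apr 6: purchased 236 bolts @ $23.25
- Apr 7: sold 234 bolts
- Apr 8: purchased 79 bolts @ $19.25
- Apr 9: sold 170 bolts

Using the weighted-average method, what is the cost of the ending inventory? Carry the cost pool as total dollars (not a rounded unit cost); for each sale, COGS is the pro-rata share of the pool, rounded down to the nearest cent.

Ending inventory = $4,800.39

After Apr 1: 283 on hand, pool $6,438.25 (≈ $22.7500 each)
After Apr 2: 457 on hand, pool $9,770.35 (≈ $21.3793 each)
Apr 4, sell 337: 337/457 × $9,770.35 → $7,204.83
After Apr 5: 316 on hand, pool $6,446.32 (≈ $20.3997 each)
After Apr 6: 552 on hand, pool $11,933.32 (≈ $21.6183 each)
Apr 7, sell 234: 234/552 × $11,933.32 → $5,058.69
After Apr 8: 397 on hand, pool $8,395.38 (≈ $21.1471 each)
Apr 9, sell 170: 170/397 × $8,395.38 → $3,594.99
Total COGS = $7,204.83 + $5,058.69 + $3,594.99 = $15,858.51
Ending inventory (cost pool remaining) = $4,800.39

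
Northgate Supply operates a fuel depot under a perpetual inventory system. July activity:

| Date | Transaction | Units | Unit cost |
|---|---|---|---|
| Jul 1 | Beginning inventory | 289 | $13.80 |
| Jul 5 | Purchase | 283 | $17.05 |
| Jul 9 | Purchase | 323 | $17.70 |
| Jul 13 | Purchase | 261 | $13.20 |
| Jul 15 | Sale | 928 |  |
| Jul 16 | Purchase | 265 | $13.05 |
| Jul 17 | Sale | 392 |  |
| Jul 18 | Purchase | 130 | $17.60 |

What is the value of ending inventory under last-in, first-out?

Jul 15, 928 sold [LIFO — newest first]: 261 @ $13.20 + 323 @ $17.70 + 283 @ $17.05 + 61 @ $13.80 = $14,829.25
Jul 17, 392 sold [LIFO — newest first]: 265 @ $13.05 + 127 @ $13.80 = $5,210.85
Total COGS = $14,829.25 + $5,210.85 = $20,040.10
Ending inventory: 101 @ $13.80 + 130 @ $17.60 = $3,681.80

Ending inventory = $3,681.80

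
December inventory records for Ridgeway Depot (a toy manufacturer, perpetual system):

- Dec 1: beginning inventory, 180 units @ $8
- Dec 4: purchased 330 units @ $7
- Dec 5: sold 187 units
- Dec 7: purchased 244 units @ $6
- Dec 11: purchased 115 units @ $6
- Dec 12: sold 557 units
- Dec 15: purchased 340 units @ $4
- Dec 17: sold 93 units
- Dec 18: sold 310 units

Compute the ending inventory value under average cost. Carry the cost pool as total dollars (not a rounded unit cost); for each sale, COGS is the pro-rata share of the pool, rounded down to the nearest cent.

After Dec 1: 180 on hand, pool $1,440.00 (≈ $8.0000 each)
After Dec 4: 510 on hand, pool $3,750.00 (≈ $7.3529 each)
Dec 5, sell 187: 187/510 × $3,750.00 → $1,375.00
After Dec 7: 567 on hand, pool $3,839.00 (≈ $6.7707 each)
After Dec 11: 682 on hand, pool $4,529.00 (≈ $6.6408 each)
Dec 12, sell 557: 557/682 × $4,529.00 → $3,698.90
After Dec 15: 465 on hand, pool $2,190.10 (≈ $4.7099 each)
Dec 17, sell 93: 93/465 × $2,190.10 → $438.02
Dec 18, sell 310: 310/372 × $1,752.08 → $1,460.06
Total COGS = $1,375.00 + $3,698.90 + $438.02 + $1,460.06 = $6,971.98
Ending inventory (cost pool remaining) = $292.02

Ending inventory = $292.02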